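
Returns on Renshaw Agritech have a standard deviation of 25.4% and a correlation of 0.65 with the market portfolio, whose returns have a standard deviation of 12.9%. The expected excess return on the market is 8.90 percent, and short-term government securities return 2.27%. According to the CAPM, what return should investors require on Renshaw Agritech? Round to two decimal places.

β = ρ × σ_i / σ_m = 0.65 × 25.4% / 12.9% = 1.2798
E(R) = 2.27% + 1.2798 × 8.90% = 13.66%

13.66%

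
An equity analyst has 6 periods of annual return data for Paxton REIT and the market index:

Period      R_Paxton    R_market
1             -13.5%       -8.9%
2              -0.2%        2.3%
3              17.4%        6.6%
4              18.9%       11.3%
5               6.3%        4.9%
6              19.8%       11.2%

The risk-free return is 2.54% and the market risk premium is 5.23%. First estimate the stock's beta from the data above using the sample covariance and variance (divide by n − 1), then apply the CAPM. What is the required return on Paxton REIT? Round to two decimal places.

Mean R_i = (-13.5 − 0.2 + 17.4 + 18.9 + 6.3 + 19.8) / 6 = 8.1167%
Mean R_m = (-8.9 + 2.3 + 6.6 + 11.3 + 4.9 + 11.2) / 6 = 4.5667%
Σ(R_i − R̄_i)(R_m − R̄_m) = 478.3333  ⇒  Cov = 478.3333 / 5 = 95.6667
Σ(R_m − R̄_m)² = 280.0733  ⇒  Var(R_m) = 280.0733 / 5 = 56.0147
β = Cov / Var(R_m) = 95.6667 / 56.0147 = 1.7079
E(R) = R_f + β × MRP = 2.54% + 1.7079 × 5.23% = 11.47%

11.47%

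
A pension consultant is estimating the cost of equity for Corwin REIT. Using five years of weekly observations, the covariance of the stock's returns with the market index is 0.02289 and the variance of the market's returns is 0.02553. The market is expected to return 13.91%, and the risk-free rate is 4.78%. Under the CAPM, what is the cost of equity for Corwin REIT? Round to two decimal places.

12.97%

β = Cov(R_i, R_m) / Var(R_m) = 0.02289 / 0.02553 = 0.8966
MRP = 13.91% − 4.78% = 9.13%
E(R) = R_f + β × MRP = 4.78% + 0.8966 × 9.13% = 12.97%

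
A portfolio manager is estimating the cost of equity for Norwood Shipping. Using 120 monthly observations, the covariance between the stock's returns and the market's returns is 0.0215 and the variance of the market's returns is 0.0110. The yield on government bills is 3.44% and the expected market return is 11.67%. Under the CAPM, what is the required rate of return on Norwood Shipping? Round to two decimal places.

19.53%

β = Cov(R_i, R_m) / Var(R_m) = 0.0215 / 0.0110 = 1.9545
MRP = 11.67% − 3.44% = 8.23%
E(R) = R_f + β × MRP = 3.44% + 1.9545 × 8.23% = 19.53%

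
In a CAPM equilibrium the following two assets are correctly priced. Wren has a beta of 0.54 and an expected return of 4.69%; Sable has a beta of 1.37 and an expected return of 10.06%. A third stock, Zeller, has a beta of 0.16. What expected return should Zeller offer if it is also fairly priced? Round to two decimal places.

2.23%

MRP (SML slope) = (10.06% − 4.69%) / (1.37 − 0.54) = 5.37% / 0.83 = 6.4699%
R_f (intercept) = 4.69% − 0.54 × 6.4699% = 1.1963%
E(R_Zeller) = R_f + β × MRP = 1.1963% + 0.16 × 6.4699% = 2.23%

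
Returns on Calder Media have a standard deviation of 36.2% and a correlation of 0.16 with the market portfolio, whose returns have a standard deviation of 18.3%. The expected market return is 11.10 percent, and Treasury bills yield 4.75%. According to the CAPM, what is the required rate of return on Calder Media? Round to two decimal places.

β = ρ × σ_i / σ_m = 0.16 × 36.2% / 18.3% = 0.3165
MRP = 11.10% − 4.75% = 6.35%
E(R) = 4.75% + 0.3165 × 6.35% = 6.76%

6.76%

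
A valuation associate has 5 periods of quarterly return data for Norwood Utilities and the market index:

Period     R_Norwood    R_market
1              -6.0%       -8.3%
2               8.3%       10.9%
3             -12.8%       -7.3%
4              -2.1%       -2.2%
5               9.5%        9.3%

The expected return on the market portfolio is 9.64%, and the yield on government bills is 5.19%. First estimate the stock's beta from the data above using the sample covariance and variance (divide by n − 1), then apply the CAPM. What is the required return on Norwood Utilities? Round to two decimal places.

Mean R_i = (-6.0 + 8.3 − 12.8 − 2.1 + 9.5) / 5 = -0.6200%
Mean R_m = (-8.3 + 10.9 − 7.3 − 2.2 + 9.3) / 5 = 0.4800%
Σ(R_i − R̄_i)(R_m − R̄_m) = 328.1680  ⇒  Cov = 328.1680 / 4 = 82.0420
Σ(R_m − R̄_m)² = 331.1680  ⇒  Var(R_m) = 331.1680 / 4 = 82.7920
β = Cov / Var(R_m) = 82.0420 / 82.7920 = 0.9909
MRP = 9.64% − 5.19% = 4.45%
E(R) = R_f + β × MRP = 5.19% + 0.9909 × 4.45% = 9.60%

9.60%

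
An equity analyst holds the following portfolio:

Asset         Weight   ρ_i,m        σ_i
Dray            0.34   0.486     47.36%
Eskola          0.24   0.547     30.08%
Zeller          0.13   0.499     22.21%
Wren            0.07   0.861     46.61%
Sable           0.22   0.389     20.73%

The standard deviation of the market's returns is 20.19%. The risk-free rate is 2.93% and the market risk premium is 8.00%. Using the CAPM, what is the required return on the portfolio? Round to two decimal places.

β_Dray = 0.486 × 47.36% / 20.19% = 1.1400
β_Eskola = 0.547 × 30.08% / 20.19% = 0.8149
β_Zeller = 0.499 × 22.21% / 20.19% = 0.5489
β_Wren = 0.861 × 46.61% / 20.19% = 1.9877
β_Sable = 0.389 × 20.73% / 20.19% = 0.3994
β_P = Σ w_i β_i = 0.34×1.1400 + 0.24×0.8149 + 0.13×0.5489 + 0.07×1.9877 + 0.22×0.3994 = 0.8815
E(R_P) = R_f + β_P × MRP = 2.93% + 0.8815 × 8.00% = 9.98%

9.98%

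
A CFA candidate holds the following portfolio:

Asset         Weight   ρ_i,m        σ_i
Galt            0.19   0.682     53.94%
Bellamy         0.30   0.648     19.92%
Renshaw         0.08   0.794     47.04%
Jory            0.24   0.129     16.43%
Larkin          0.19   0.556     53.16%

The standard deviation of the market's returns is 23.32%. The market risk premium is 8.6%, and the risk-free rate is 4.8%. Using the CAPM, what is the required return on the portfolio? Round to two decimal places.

β_Galt = 0.682 × 53.94% / 23.32% = 1.5775
β_Bellamy = 0.648 × 19.92% / 23.32% = 0.5535
β_Renshaw = 0.794 × 47.04% / 23.32% = 1.6016
β_Jory = 0.129 × 16.43% / 23.32% = 0.0909
β_Larkin = 0.556 × 53.16% / 23.32% = 1.2675
β_P = Σ w_i β_i = 0.19×1.5775 + 0.30×0.5535 + 0.08×1.6016 + 0.24×0.0909 + 0.19×1.2675 = 0.8565
E(R_P) = R_f + β_P × MRP = 4.8% + 0.8565 × 8.6% = 12.17%

12.17%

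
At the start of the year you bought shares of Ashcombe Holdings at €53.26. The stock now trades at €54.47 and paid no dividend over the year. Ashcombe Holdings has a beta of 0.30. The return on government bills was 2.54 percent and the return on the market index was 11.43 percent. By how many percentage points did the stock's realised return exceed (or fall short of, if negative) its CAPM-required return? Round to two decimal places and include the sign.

-2.94%

Realised HPR = (P1 + D1 − P0) / P0 = (54.47 + 0.00 − 53.26) / 53.26 = 1.21 / 53.26 = 2.2719%
MRP = 11.43% − 2.54% = 8.89%
CAPM required = R_f + β·MRP = 2.54% + 0.30 × 8.89% = 5.2070%
α = realised − required = 2.2719% − 5.2070% = -2.94%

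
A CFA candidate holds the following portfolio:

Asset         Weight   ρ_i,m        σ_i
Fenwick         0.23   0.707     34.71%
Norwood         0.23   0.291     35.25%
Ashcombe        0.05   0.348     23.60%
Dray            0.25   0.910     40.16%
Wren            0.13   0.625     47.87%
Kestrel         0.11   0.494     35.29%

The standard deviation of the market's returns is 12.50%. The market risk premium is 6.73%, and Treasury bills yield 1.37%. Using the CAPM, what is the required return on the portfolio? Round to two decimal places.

β_Fenwick = 0.707 × 34.71% / 12.50% = 1.9632
β_Norwood = 0.291 × 35.25% / 12.50% = 0.8206
β_Ashcombe = 0.348 × 23.60% / 12.50% = 0.6570
β_Dray = 0.910 × 40.16% / 12.50% = 2.9236
β_Wren = 0.625 × 47.87% / 12.50% = 2.3935
β_Kestrel = 0.494 × 35.29% / 12.50% = 1.3947
β_P = Σ w_i β_i = 0.23×1.9632 + 0.23×0.8206 + 0.05×0.6570 + 0.25×2.9236 + 0.13×2.3935 + 0.11×1.3947 = 1.8686
E(R_P) = R_f + β_P × MRP = 1.37% + 1.8686 × 6.73% = 13.95%

13.95%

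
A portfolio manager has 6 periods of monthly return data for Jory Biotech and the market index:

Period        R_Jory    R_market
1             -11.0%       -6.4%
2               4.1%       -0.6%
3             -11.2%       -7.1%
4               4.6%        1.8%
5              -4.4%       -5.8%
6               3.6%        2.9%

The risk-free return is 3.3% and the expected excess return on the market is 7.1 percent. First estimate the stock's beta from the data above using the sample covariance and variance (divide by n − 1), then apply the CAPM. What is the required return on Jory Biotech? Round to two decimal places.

Mean R_i = (-11.0 + 4.1 − 11.2 + 4.6 − 4.4 + 3.6) / 6 = -2.3833%
Mean R_m = (-6.4 − 0.6 − 7.1 + 1.8 − 5.8 + 2.9) / 6 = -2.5333%
Σ(R_i − R̄_i)(R_m − R̄_m) = 155.4733  ⇒  Cov = 155.4733 / 5 = 31.0947
Σ(R_m − R̄_m)² = 98.5133  ⇒  Var(R_m) = 98.5133 / 5 = 19.7027
β = Cov / Var(R_m) = 31.0947 / 19.7027 = 1.5782
E(R) = R_f + β × MRP = 3.3% + 1.5782 × 7.1% = 14.51%

14.51%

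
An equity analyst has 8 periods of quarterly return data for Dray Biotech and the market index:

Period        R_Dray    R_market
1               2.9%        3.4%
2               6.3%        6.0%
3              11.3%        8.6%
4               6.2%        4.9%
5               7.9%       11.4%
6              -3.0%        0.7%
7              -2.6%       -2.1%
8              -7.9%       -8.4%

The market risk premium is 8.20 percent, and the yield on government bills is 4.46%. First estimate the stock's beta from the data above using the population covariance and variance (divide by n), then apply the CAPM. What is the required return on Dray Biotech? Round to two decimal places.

12.50%

Mean R_i = (2.9 + 6.3 + 11.3 + 6.2 + 7.9 − 3.0 − 2.6 − 7.9) / 8 = 2.6375%
Mean R_m = (3.4 + 6.0 + 8.6 + 4.9 + 11.4 + 0.7 − 2.1 − 8.4) / 8 = 3.0625%
Σ(R_i − R̄_i)(R_m − R̄_m) = 270.3813  ⇒  Cov = 270.3813 / 8 = 33.7977
Σ(R_m − R̄_m)² = 275.9188  ⇒  Var(R_m) = 275.9188 / 8 = 34.4899
β = Cov / Var(R_m) = 33.7977 / 34.4899 = 0.9799
E(R) = R_f + β × MRP = 4.46% + 0.9799 × 8.20% = 12.50%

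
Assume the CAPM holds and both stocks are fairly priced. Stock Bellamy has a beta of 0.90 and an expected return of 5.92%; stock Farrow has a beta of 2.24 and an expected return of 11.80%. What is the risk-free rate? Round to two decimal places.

Both satisfy E(R) = R_f + β·MRP, so the slope of the SML is
MRP = (11.80% − 5.92%) / (2.24 − 0.90) = 5.88% / 1.34 = 4.3881%
R_f = E(R_Bellamy) − β_Bellamy·MRP = 5.92% − 0.90 × 4.3881% = 1.9707%

1.97%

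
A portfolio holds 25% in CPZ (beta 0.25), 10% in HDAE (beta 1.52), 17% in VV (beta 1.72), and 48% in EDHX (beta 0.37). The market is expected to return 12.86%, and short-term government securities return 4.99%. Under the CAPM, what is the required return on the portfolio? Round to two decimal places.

10.38%

β_P = Σ w_i β_i = 0.25×0.25 + 0.10×1.52 + 0.17×1.72 + 0.48×0.37 = 0.6845
MRP = 12.86% − 4.99% = 7.87%
E(R_P) = R_f + β_P × MRP = 4.99% + 0.6845 × 7.87% = 10.38%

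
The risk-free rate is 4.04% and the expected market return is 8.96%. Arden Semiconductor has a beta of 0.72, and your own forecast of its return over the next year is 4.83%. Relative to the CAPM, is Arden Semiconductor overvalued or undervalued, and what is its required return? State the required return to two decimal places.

MRP = 8.96% − 4.04% = 4.92%
Required return = R_f + β·MRP = 4.04% + 0.72 × 4.92% = 7.58%
Forecast 4.83% < required 7.58% → the stock plots below the SML → overvalued.

Overvalued; required return 7.58%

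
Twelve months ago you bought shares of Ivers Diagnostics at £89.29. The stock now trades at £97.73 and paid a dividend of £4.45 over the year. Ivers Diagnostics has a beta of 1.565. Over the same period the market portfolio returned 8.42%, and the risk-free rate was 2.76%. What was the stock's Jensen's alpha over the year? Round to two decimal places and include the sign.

Realised HPR = (P1 + D1 − P0) / P0 = (97.73 + 4.45 − 89.29) / 89.29 = 12.89 / 89.29 = 14.4361%
MRP = 8.42% − 2.76% = 5.66%
CAPM required = R_f + β·MRP = 2.76% + 1.565 × 5.66% = 11.61790%
α = realised − required = 14.4361% − 11.61790% = +2.82%

+2.82%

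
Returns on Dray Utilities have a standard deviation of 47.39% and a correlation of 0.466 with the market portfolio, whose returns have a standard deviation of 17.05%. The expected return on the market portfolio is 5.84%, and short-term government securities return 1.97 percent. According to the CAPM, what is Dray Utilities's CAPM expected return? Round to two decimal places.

β = ρ × σ_i / σ_m = 0.466 × 47.39% / 17.05% = 1.2952
MRP = 5.84% − 1.97% = 3.87%
E(R) = 1.97% + 1.2952 × 3.87% = 6.98%

6.98%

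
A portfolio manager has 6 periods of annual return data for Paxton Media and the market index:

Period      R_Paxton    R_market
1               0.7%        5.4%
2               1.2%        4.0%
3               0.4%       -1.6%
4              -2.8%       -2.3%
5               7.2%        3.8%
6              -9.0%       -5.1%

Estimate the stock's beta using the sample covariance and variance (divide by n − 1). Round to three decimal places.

0.986

Mean R_i = (0.7 + 1.2 + 0.4 − 2.8 + 7.2 − 9.0) / 6 = -0.3833%
Mean R_m = (5.4 + 4.0 − 1.6 − 2.3 + 3.8 − 5.1) / 6 = 0.7000%
Σ(R_i − R̄_i)(R_m − R̄_m) = 89.2500  ⇒  Cov = 89.2500 / 5 = 17.8500
Σ(R_m − R̄_m)² = 90.5200  ⇒  Var(R_m) = 90.5200 / 5 = 18.1040
β = Cov / Var(R_m) = 17.8500 / 18.1040 = 0.9860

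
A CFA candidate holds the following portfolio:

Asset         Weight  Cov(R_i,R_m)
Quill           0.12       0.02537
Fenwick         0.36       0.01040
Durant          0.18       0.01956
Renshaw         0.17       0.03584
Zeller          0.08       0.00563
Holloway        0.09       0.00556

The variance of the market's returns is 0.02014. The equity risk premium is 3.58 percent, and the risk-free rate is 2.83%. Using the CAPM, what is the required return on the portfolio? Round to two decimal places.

5.91%

β_Quill = 0.02537 / 0.02014 = 1.2597
β_Fenwick = 0.01040 / 0.02014 = 0.5164
β_Durant = 0.01956 / 0.02014 = 0.9712
β_Renshaw = 0.03584 / 0.02014 = 1.7795
β_Zeller = 0.00563 / 0.02014 = 0.2795
β_Holloway = 0.00556 / 0.02014 = 0.2761
β_P = Σ w_i β_i = 0.12×1.2597 + 0.36×0.5164 + 0.18×0.9712 + 0.17×1.7795 + 0.08×0.2795 + 0.09×0.2761 = 0.8616
E(R_P) = R_f + β_P × MRP = 2.83% + 0.8616 × 3.58% = 5.91%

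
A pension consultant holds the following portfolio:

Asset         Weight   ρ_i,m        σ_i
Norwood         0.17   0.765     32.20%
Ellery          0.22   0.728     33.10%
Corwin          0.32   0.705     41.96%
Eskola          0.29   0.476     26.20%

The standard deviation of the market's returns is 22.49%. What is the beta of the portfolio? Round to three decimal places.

β_Norwood = 0.765 × 32.20% / 22.49% = 1.0953
β_Ellery = 0.728 × 33.10% / 22.49% = 1.0714
β_Corwin = 0.705 × 41.96% / 22.49% = 1.3153
β_Eskola = 0.476 × 26.20% / 22.49% = 0.5545
β_P = Σ w_i β_i = 0.17×1.0953 + 0.22×1.0714 + 0.32×1.3153 + 0.29×0.5545 = 1.0036

1.004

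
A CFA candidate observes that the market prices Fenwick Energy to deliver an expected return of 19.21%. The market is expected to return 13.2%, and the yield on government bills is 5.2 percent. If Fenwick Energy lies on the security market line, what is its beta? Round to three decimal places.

1.751

MRP = 13.2% − 5.2% = 8.00%
β = (E(R) − R_f) / MRP = (19.21% − 5.2%) / 8.0% = 14.01% / 8.0% = 1.751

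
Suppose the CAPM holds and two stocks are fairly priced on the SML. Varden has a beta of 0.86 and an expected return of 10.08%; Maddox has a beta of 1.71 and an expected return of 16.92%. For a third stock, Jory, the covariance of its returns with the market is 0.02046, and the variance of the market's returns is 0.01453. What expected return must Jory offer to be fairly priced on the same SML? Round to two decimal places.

MRP = (16.92% − 10.08%) / (1.71 − 0.86) = 8.0471%
R_f = 10.08% − 0.86 × 8.0471% = 3.1595%
β_Jory = Cov / Var(R_m) = 0.02046 / 0.01453 = 1.4081
E(R_Jory) = R_f + β × MRP = 3.1595% + 1.4081 × 8.0471% = 14.49%

14.49%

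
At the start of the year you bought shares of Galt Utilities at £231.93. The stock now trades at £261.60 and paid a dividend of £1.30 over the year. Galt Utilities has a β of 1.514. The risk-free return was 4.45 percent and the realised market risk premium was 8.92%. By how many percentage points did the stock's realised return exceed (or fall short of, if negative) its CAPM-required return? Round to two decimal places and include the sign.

Realised HPR = (P1 + D1 − P0) / P0 = (261.60 + 1.30 − 231.93) / 231.93 = 30.97 / 231.93 = 13.3532%
CAPM required = R_f + β·MRP = 4.45% + 1.514 × 8.92% = 17.95488%
α = realised − required = 13.3532% − 17.95488% = -4.60%

-4.60%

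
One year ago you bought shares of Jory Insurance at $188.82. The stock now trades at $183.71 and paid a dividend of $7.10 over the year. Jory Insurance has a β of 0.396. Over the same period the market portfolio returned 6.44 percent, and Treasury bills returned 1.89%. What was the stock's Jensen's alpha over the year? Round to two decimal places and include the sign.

Realised HPR = (P1 + D1 − P0) / P0 = (183.71 + 7.10 − 188.82) / 188.82 = 1.99 / 188.82 = 1.0539%
MRP = 6.44% − 1.89% = 4.55%
CAPM required = R_f + β·MRP = 1.89% + 0.396 × 4.55% = 3.69180%
α = realised − required = 1.0539% − 3.69180% = -2.64%

-2.64%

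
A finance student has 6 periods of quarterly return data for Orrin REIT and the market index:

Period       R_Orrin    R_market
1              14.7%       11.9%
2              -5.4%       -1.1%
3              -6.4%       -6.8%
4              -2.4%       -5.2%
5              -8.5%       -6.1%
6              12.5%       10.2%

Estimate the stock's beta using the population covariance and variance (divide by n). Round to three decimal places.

Mean R_i = (14.7 − 5.4 − 6.4 − 2.4 − 8.5 + 12.5) / 6 = 0.7500%
Mean R_m = (11.9 − 1.1 − 6.8 − 5.2 − 6.1 + 10.2) / 6 = 0.4833%
Σ(R_i − R̄_i)(R_m − R̄_m) = 414.0450  ⇒  Cov = 414.0450 / 6 = 69.0075
Σ(R_m − R̄_m)² = 355.9483  ⇒  Var(R_m) = 355.9483 / 6 = 59.3247
β = Cov / Var(R_m) = 69.0075 / 59.3247 = 1.1632

1.163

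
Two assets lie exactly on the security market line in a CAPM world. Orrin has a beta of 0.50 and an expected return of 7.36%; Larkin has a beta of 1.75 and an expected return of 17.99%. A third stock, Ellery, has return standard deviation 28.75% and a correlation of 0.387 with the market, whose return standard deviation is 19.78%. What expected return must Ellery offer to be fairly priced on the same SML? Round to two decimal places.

7.89%

MRP = (17.99% − 7.36%) / (1.75 − 0.50) = 8.5040%
R_f = 7.36% − 0.50 × 8.5040% = 3.1080%
β_Ellery = ρ·σ_i/σ_m = 0.387 × 28.75 / 19.78 = 0.5625
E(R_Ellery) = R_f + β × MRP = 3.1080% + 0.5625 × 8.5040% = 7.89%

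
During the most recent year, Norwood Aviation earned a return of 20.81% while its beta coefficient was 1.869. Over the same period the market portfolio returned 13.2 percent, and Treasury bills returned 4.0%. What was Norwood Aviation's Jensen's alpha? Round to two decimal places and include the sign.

Market excess return = 13.2% − 4.0% = 9.20%
CAPM benchmark = R_f + β(R_m − R_f) = 4.0% + 1.869 × 9.2% = 21.1948%
α = actual − benchmark = 20.81% − 21.1948% = -0.38%

-0.38%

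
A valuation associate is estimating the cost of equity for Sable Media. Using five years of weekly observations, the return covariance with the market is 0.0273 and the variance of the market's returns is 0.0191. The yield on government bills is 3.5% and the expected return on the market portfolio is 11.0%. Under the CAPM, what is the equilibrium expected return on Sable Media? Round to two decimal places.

14.22%

β = Cov(R_i, R_m) / Var(R_m) = 0.0273 / 0.0191 = 1.4293
MRP = 11.0% − 3.5% = 7.50%
E(R) = R_f + β × MRP = 3.5% + 1.4293 × 7.5% = 14.22%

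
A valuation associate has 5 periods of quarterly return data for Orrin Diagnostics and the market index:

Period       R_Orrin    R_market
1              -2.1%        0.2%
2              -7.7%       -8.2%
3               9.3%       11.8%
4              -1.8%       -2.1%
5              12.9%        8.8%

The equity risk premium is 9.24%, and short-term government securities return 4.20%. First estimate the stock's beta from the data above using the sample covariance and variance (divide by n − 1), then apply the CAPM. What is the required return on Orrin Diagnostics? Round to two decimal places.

Mean R_i = (-2.1 − 7.7 + 9.3 − 1.8 + 12.9) / 5 = 2.1200%
Mean R_m = (0.2 − 8.2 + 11.8 − 2.1 + 8.8) / 5 = 2.1000%
Σ(R_i − R̄_i)(R_m − R̄_m) = 267.5000  ⇒  Cov = 267.5000 / 4 = 66.8750
Σ(R_m − R̄_m)² = 266.3200  ⇒  Var(R_m) = 266.3200 / 4 = 66.5800
β = Cov / Var(R_m) = 66.8750 / 66.5800 = 1.0044
E(R) = R_f + β × MRP = 4.20% + 1.0044 × 9.24% = 13.48%

13.48%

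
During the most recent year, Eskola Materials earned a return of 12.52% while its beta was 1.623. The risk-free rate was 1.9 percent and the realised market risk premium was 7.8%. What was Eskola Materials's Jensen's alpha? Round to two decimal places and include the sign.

CAPM benchmark = R_f + β(R_m − R_f) = 1.9% + 1.623 × 7.8% = 14.5594%
α = actual − benchmark = 12.52% − 14.5594% = -2.04%

-2.04%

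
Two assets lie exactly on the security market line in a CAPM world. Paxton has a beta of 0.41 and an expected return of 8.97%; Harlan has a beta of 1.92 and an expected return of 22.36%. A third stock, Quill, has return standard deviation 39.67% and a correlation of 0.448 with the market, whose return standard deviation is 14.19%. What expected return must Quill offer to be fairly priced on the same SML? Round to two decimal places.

16.44%

MRP = (22.36% − 8.97%) / (1.92 − 0.41) = 8.8675%
R_f = 8.97% − 0.41 × 8.8675% = 5.3343%
β_Quill = ρ·σ_i/σ_m = 0.448 × 39.67 / 14.19 = 1.2524
E(R_Quill) = R_f + β × MRP = 5.3343% + 1.2524 × 8.8675% = 16.44%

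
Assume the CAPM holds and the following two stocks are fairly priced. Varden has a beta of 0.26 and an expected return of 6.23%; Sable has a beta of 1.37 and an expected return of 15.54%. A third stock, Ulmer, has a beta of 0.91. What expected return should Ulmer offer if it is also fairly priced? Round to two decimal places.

11.68%

MRP (SML slope) = (15.54% − 6.23%) / (1.37 − 0.26) = 9.31% / 1.11 = 8.3874%
R_f (intercept) = 6.23% − 0.26 × 8.3874% = 4.0493%
E(R_Ulmer) = R_f + β × MRP = 4.0493% + 0.91 × 8.3874% = 11.68%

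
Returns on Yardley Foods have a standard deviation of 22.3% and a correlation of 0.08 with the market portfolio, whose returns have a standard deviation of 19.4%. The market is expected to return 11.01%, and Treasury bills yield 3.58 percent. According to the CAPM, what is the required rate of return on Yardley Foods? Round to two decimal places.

4.26%

β = ρ × σ_i / σ_m = 0.08 × 22.3% / 19.4% = 0.0920
MRP = 11.01% − 3.58% = 7.43%
E(R) = 3.58% + 0.0920 × 7.43% = 4.26%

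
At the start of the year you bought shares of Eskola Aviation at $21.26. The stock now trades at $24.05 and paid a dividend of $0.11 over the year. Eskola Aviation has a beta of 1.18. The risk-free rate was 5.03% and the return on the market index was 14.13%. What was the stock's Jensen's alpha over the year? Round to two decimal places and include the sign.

Realised HPR = (P1 + D1 − P0) / P0 = (24.05 + 0.11 − 21.26) / 21.26 = 2.90 / 21.26 = 13.6406%
MRP = 14.13% − 5.03% = 9.10%
CAPM required = R_f + β·MRP = 5.03% + 1.18 × 9.10% = 15.7680%
α = realised − required = 13.6406% − 15.7680% = -2.13%

-2.13%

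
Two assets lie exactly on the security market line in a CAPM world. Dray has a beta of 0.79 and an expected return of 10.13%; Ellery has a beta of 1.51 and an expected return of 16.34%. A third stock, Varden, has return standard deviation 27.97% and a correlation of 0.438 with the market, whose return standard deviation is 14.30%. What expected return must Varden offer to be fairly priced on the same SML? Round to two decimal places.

MRP = (16.34% − 10.13%) / (1.51 − 0.79) = 8.6250%
R_f = 10.13% − 0.79 × 8.6250% = 3.3163%
β_Varden = ρ·σ_i/σ_m = 0.438 × 27.97 / 14.30 = 0.8567
E(R_Varden) = R_f + β × MRP = 3.3163% + 0.8567 × 8.6250% = 10.71%

10.71%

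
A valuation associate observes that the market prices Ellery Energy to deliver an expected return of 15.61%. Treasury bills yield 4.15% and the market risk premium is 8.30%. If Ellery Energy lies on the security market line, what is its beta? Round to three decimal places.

1.381

β = (E(R) − R_f) / MRP = (15.61% − 4.15%) / 8.30% = 11.46% / 8.30% = 1.381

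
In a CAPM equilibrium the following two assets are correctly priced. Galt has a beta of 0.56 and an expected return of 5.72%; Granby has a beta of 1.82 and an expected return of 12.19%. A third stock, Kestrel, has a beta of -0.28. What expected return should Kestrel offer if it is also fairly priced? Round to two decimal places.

MRP (SML slope) = (12.19% − 5.72%) / (1.82 − 0.56) = 6.47% / 1.26 = 5.1349%
R_f (intercept) = 5.72% − 0.56 × 5.1349% = 2.8445%
E(R_Kestrel) = R_f + β × MRP = 2.8445% + -0.28 × 5.1349% = 1.41%

1.41%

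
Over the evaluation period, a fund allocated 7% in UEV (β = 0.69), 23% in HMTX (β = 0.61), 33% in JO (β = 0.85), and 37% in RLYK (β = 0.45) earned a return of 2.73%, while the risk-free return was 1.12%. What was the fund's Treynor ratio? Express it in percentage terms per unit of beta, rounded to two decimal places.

2.53%

β_P = 0.07×0.69 + 0.23×0.61 + 0.33×0.85 + 0.37×0.45 = 0.6356
Treynor = (R_P − R_f) / β_P = (2.73% − 1.12%) / 0.6356 = 1.61% / 0.6356 = 2.53%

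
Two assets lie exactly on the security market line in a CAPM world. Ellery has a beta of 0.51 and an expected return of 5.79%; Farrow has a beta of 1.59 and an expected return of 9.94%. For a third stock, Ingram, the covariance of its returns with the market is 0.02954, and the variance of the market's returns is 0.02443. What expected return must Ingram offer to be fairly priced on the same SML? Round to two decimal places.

8.48%

MRP = (9.94% − 5.79%) / (1.59 − 0.51) = 3.8426%
R_f = 5.79% − 0.51 × 3.8426% = 3.8303%
β_Ingram = Cov / Var(R_m) = 0.02954 / 0.02443 = 1.2092
E(R_Ingram) = R_f + β × MRP = 3.8303% + 1.2092 × 3.8426% = 8.48%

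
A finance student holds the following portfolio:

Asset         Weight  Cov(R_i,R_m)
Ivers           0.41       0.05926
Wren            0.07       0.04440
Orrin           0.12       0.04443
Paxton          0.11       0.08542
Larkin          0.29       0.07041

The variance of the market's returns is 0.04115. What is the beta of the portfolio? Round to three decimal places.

β_Ivers = 0.05926 / 0.04115 = 1.4401
β_Wren = 0.04440 / 0.04115 = 1.0790
β_Orrin = 0.04443 / 0.04115 = 1.0797
β_Paxton = 0.08542 / 0.04115 = 2.0758
β_Larkin = 0.07041 / 0.04115 = 1.7111
β_P = Σ w_i β_i = 0.41×1.4401 + 0.07×1.0790 + 0.12×1.0797 + 0.11×2.0758 + 0.29×1.7111 = 1.5201

1.520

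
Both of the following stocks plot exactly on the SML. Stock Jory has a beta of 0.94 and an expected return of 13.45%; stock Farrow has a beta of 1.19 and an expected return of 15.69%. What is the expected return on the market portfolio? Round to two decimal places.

Both satisfy E(R) = R_f + β·MRP, so the slope of the SML is
MRP = (15.69% − 13.45%) / (1.19 − 0.94) = 2.24% / 0.25 = 8.9600%
R_f = E(R_Jory) − β_Jory·MRP = 13.45% − 0.94 × 8.9600% = 5.0276%
E(R_m) = R_f + MRP = 5.0276% + 8.9600% = 13.99%

13.99%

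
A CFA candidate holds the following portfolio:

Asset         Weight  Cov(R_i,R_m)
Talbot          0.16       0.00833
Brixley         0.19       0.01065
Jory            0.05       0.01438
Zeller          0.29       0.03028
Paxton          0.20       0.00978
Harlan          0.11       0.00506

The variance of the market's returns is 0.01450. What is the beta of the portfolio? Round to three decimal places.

1.060

β_Talbot = 0.00833 / 0.01450 = 0.5745
β_Brixley = 0.01065 / 0.01450 = 0.7345
β_Jory = 0.01438 / 0.01450 = 0.9917
β_Zeller = 0.03028 / 0.01450 = 2.0883
β_Paxton = 0.00978 / 0.01450 = 0.6745
β_Harlan = 0.00506 / 0.01450 = 0.3490
β_P = Σ w_i β_i = 0.16×0.5745 + 0.19×0.7345 + 0.05×0.9917 + 0.29×2.0883 + 0.20×0.6745 + 0.11×0.3490 = 1.0600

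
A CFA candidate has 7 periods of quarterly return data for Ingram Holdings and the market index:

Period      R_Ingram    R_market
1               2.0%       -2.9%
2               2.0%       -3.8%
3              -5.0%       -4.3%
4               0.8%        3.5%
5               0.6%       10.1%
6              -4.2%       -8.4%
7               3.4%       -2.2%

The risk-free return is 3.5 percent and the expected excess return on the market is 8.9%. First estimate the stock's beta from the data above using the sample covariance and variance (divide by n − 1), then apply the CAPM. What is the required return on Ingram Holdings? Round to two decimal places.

5.28%

Mean R_i = (2.0 + 2.0 − 5.0 + 0.8 + 0.6 − 4.2 + 3.4) / 7 = -0.0571%
Mean R_m = (-2.9 − 3.8 − 4.3 + 3.5 + 10.1 − 8.4 − 2.2) / 7 = -1.1429%
Σ(R_i − R̄_i)(R_m − R̄_m) = 44.3029  ⇒  Cov = 44.3029 / 6 = 7.3838
Σ(R_m − R̄_m)² = 221.8571  ⇒  Var(R_m) = 221.8571 / 6 = 36.9762
β = Cov / Var(R_m) = 7.3838 / 36.9762 = 0.1997
E(R) = R_f + β × MRP = 3.5% + 0.1997 × 8.9% = 5.28%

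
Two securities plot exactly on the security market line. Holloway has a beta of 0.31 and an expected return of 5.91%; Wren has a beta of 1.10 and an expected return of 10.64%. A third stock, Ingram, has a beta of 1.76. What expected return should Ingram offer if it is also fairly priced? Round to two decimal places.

14.59%

MRP (SML slope) = (10.64% − 5.91%) / (1.10 − 0.31) = 4.73% / 0.79 = 5.9873%
R_f (intercept) = 5.91% − 0.31 × 5.9873% = 4.0539%
E(R_Ingram) = R_f + β × MRP = 4.0539% + 1.76 × 5.9873% = 14.59%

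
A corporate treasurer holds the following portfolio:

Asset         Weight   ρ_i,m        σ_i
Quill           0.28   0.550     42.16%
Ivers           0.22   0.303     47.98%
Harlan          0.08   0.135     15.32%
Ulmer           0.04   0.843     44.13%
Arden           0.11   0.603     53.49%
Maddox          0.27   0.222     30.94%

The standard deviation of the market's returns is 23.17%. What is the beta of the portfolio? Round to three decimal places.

β_Quill = 0.550 × 42.16% / 23.17% = 1.0008
β_Ivers = 0.303 × 47.98% / 23.17% = 0.6274
β_Harlan = 0.135 × 15.32% / 23.17% = 0.0893
β_Ulmer = 0.843 × 44.13% / 23.17% = 1.6056
β_Arden = 0.603 × 53.49% / 23.17% = 1.3921
β_Maddox = 0.222 × 30.94% / 23.17% = 0.2964
β_P = Σ w_i β_i = 0.28×1.0008 + 0.22×0.6274 + 0.08×0.0893 + 0.04×1.6056 + 0.11×1.3921 + 0.27×0.2964 = 0.7228

0.723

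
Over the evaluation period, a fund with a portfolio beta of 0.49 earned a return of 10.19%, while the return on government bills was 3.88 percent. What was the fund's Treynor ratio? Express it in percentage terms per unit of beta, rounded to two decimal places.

12.88%

Treynor = (R_P − R_f) / β_P = (10.19% − 3.88%) / 0.4900 = 6.31% / 0.4900 = 12.88%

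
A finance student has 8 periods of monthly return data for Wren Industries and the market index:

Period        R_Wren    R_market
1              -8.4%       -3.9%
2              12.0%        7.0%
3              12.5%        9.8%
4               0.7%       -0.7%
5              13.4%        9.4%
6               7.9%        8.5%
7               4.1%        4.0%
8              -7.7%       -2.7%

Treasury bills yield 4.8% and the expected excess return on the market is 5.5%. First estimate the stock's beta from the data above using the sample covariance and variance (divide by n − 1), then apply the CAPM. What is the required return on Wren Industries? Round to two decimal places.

13.09%

Mean R_i = (-8.4 + 12.0 + 12.5 + 0.7 + 13.4 + 7.9 + 4.1 − 7.7) / 8 = 4.3125%
Mean R_m = (-3.9 + 7.0 + 9.8 − 0.7 + 9.4 + 8.5 + 4.0 − 2.7) / 8 = 3.9250%
Σ(R_i − R̄_i)(R_m − R̄_m) = 333.6575  ⇒  Cov = 333.6575 / 7 = 47.6654
Σ(R_m − R̄_m)² = 221.3950  ⇒  Var(R_m) = 221.3950 / 7 = 31.6279
β = Cov / Var(R_m) = 47.6654 / 31.6279 = 1.5071
E(R) = R_f + β × MRP = 4.8% + 1.5071 × 5.5% = 13.09%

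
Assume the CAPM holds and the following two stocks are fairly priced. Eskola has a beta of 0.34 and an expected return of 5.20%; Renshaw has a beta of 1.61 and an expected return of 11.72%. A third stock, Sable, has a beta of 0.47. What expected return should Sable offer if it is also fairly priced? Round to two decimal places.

MRP (SML slope) = (11.72% − 5.20%) / (1.61 − 0.34) = 6.52% / 1.27 = 5.1339%
R_f (intercept) = 5.20% − 0.34 × 5.1339% = 3.4545%
E(R_Sable) = R_f + β × MRP = 3.4545% + 0.47 × 5.1339% = 5.87%

5.87%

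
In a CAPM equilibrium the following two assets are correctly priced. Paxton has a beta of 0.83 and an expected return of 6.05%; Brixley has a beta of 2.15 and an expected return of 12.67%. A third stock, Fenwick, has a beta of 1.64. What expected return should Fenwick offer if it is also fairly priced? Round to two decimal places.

MRP (SML slope) = (12.67% − 6.05%) / (2.15 − 0.83) = 6.62% / 1.32 = 5.0152%
R_f (intercept) = 6.05% − 0.83 × 5.0152% = 1.8874%
E(R_Fenwick) = R_f + β × MRP = 1.8874% + 1.64 × 5.0152% = 10.11%

10.11%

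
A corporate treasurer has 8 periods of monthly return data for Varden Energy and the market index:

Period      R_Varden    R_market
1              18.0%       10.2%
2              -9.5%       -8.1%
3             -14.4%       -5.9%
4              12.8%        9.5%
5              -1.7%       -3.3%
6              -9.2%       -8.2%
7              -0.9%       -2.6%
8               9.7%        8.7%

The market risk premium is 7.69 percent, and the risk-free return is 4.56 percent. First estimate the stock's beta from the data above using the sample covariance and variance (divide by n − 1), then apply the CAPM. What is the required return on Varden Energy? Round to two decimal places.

Mean R_i = (18.0 − 9.5 − 14.4 + 12.8 − 1.7 − 9.2 − 0.9 + 9.7) / 8 = 0.6000%
Mean R_m = (10.2 − 8.1 − 5.9 + 9.5 − 3.3 − 8.2 − 2.6 + 8.7) / 8 = 0.0375%
Σ(R_i − R̄_i)(R_m − R̄_m) = 634.7100  ⇒  Cov = 634.7100 / 7 = 90.6729
Σ(R_m − R̄_m)² = 455.2788  ⇒  Var(R_m) = 455.2788 / 7 = 65.0398
β = Cov / Var(R_m) = 90.6729 / 65.0398 = 1.3941
E(R) = R_f + β × MRP = 4.56% + 1.3941 × 7.69% = 15.28%

15.28%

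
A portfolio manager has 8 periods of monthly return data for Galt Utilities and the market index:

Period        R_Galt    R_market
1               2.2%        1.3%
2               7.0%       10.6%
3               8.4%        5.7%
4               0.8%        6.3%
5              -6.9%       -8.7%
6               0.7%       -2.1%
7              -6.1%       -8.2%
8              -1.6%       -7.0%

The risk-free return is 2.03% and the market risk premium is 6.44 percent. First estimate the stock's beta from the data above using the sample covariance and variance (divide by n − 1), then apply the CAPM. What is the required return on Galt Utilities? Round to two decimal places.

6.26%

Mean R_i = (2.2 + 7.0 + 8.4 + 0.8 − 6.9 + 0.7 − 6.1 − 1.6) / 8 = 0.5625%
Mean R_m = (1.3 + 10.6 + 5.7 + 6.3 − 8.7 − 2.1 − 8.2 − 7.0) / 8 = -0.2625%
Σ(R_i − R̄_i)(R_m − R̄_m) = 250.9413  ⇒  Cov = 250.9413 / 7 = 35.8488
Σ(R_m − R̄_m)² = 382.0188  ⇒  Var(R_m) = 382.0188 / 7 = 54.5741
β = Cov / Var(R_m) = 35.8488 / 54.5741 = 0.6569
E(R) = R_f + β × MRP = 2.03% + 0.6569 × 6.44% = 6.26%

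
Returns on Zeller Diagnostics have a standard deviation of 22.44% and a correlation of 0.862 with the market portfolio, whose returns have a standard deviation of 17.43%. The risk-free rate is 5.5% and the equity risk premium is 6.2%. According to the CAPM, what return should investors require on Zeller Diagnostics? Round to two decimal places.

12.38%

β = ρ × σ_i / σ_m = 0.862 × 22.44% / 17.43% = 1.1098
E(R) = 5.5% + 1.1098 × 6.2% = 12.38%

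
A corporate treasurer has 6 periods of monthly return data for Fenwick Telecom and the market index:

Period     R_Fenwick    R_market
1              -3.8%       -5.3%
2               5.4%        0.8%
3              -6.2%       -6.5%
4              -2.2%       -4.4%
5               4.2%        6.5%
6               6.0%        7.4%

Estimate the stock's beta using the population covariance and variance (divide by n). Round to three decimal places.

0.786

Mean R_i = (-3.8 + 5.4 − 6.2 − 2.2 + 4.2 + 6.0) / 6 = 0.5667%
Mean R_m = (-5.3 + 0.8 − 6.5 − 4.4 + 6.5 + 7.4) / 6 = -0.2500%
Σ(R_i − R̄_i)(R_m − R̄_m) = 146.9900  ⇒  Cov = 146.9900 / 6 = 24.4983
Σ(R_m − R̄_m)² = 186.9750  ⇒  Var(R_m) = 186.9750 / 6 = 31.1625
β = Cov / Var(R_m) = 24.4983 / 31.1625 = 0.7861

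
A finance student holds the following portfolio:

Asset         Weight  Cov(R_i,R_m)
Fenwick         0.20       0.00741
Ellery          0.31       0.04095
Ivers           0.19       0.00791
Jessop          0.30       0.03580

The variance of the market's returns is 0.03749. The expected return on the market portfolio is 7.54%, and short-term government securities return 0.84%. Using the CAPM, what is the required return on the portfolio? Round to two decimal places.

5.56%

β_Fenwick = 0.00741 / 0.03749 = 0.1977
β_Ellery = 0.04095 / 0.03749 = 1.0923
β_Ivers = 0.00791 / 0.03749 = 0.2110
β_Jessop = 0.03580 / 0.03749 = 0.9549
β_P = Σ w_i β_i = 0.20×0.1977 + 0.31×1.0923 + 0.19×0.2110 + 0.30×0.9549 = 0.7047
MRP = 7.54% − 0.84% = 6.70%
E(R_P) = R_f + β_P × MRP = 0.84% + 0.7047 × 6.70% = 5.56%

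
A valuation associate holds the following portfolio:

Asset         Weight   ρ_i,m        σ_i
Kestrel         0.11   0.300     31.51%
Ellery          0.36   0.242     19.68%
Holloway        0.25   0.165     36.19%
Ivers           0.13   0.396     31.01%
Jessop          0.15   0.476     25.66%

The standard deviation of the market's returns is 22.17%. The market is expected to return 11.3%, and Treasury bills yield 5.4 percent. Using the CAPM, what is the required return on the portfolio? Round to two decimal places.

7.44%

β_Kestrel = 0.300 × 31.51% / 22.17% = 0.4264
β_Ellery = 0.242 × 19.68% / 22.17% = 0.2148
β_Holloway = 0.165 × 36.19% / 22.17% = 0.2693
β_Ivers = 0.396 × 31.01% / 22.17% = 0.5539
β_Jessop = 0.476 × 25.66% / 22.17% = 0.5509
β_P = Σ w_i β_i = 0.11×0.4264 + 0.36×0.2148 + 0.25×0.2693 + 0.13×0.5539 + 0.15×0.5509 = 0.3462
MRP = 11.3% − 5.4% = 5.90%
E(R_P) = R_f + β_P × MRP = 5.4% + 0.3462 × 5.9% = 7.44%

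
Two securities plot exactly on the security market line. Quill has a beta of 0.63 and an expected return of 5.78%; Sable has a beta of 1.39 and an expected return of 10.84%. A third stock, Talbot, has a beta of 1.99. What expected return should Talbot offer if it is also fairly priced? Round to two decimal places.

MRP (SML slope) = (10.84% − 5.78%) / (1.39 − 0.63) = 5.06% / 0.76 = 6.6579%
R_f (intercept) = 5.78% − 0.63 × 6.6579% = 1.5855%
E(R_Talbot) = R_f + β × MRP = 1.5855% + 1.99 × 6.6579% = 14.83%

14.83%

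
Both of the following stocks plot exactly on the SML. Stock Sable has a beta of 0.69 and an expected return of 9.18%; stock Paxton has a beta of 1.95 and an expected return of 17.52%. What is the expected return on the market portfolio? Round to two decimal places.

11.23%

Both satisfy E(R) = R_f + β·MRP, so the slope of the SML is
MRP = (17.52% − 9.18%) / (1.95 − 0.69) = 8.34% / 1.26 = 6.6190%
R_f = E(R_Sable) − β_Sable·MRP = 9.18% − 0.69 × 6.6190% = 4.6129%
E(R_m) = R_f + MRP = 4.6129% + 6.6190% = 11.23%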